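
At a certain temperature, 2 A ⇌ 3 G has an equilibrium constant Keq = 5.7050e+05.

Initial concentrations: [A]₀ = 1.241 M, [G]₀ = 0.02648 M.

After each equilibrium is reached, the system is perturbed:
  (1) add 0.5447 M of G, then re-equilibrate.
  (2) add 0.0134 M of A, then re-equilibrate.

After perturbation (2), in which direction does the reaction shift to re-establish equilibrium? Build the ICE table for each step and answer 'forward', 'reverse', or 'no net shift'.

Direction: forward

Q₀ = 1.2056e-05 vs Keq = 5.7050e+05 ⇒ Q<K, forward
Step 1:
                    A           G
  init          1.241     0.02648
  Δ            -1.238       1.856
  eq         0.003421       1.883
  solve Keq expr → x = 0.6188; check Q = 5.7050e+05
Then add 0.5447 M of G.
Step 2:
                    A           G
  init       0.003421       2.428
  Δ           0.00158   -0.002369
  eq            0.005       2.425
  solve Keq expr → x = -7.8983e-04; check Q = 5.7050e+05
Then add 0.0134 M of A.
Step 3:
                    A           G
  init         0.0184       2.425
  Δ          -0.01334     0.02001
  eq         0.005062       2.445
  solve Keq expr → x = 0.006669; check Q = 5.7050e+05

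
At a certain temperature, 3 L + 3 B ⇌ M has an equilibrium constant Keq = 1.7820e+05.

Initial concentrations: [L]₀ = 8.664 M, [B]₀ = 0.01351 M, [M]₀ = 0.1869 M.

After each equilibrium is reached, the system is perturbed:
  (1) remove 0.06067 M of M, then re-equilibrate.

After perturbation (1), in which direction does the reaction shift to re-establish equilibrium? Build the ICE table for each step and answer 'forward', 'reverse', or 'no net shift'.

Direction: forward

Q₀ = 116.5 vs Keq = 1.7820e+05 ⇒ Q<K, forward
Step 1:
                    L           B           M
  init          8.664     0.01351      0.1869
  Δ          -0.01233    -0.01233    0.004109
  eq            8.652    0.001183       0.191
  solve Keq expr → x = 0.004109; check Q = 1.7820e+05
Then remove 0.06067 M of M.
Step 2:
                    L           B           M
  init          8.652    0.001183      0.1303
  Δ       -1.4135e-04 -1.4135e-04  4.7116e-05
  eq            8.652    0.001042      0.1304
  solve Keq expr → x = 4.7116e-05; check Q = 1.7820e+05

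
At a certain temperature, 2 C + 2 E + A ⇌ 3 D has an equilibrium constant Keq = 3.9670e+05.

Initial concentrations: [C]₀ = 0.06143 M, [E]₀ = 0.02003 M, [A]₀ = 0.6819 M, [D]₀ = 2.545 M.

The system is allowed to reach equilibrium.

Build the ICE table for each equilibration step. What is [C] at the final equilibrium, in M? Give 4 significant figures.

Q₀ = 1.5967e+07 vs Keq = 3.9670e+05 ⇒ Q>K, reverse
Step 1:
                   C          E          A          D
  init       0.06143    0.02003     0.6819      2.545
  Δ          0.04749    0.04749    0.02374   -0.07123
  eq          0.1089    0.06752     0.7056      2.474
  solve Keq expr → x = -0.02374; check Q = 3.9670e+05

[C]_eq = 0.1089 M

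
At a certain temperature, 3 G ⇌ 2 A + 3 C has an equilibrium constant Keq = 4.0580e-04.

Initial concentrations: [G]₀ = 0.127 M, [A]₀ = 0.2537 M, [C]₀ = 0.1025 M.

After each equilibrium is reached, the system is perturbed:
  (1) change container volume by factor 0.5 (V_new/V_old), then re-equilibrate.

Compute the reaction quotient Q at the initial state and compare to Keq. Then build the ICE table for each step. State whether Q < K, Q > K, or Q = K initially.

Q₀ = 0.03384 vs Keq = 4.0580e-04 ⇒ Q>K, reverse
Step 1:
                  G         A         C
  I           0.127    0.2537    0.1025
  C         0.06292  -0.04195  -0.06292
  E          0.1899    0.2118   0.03958
  solve Keq expr → x = -0.02097; check Q = 4.0580e-04
Then change container volume by factor 0.5 (V_new/V_old).
Step 2:
                  G         A         C
  I          0.3798    0.4235   0.07916
  C         0.02464  -0.01643  -0.02464
  E          0.4045    0.4071   0.05452
  solve Keq expr → x = -0.008213; check Q = 4.0580e-04

Q₀ = 0.03384; Q > K (proceeds reverse)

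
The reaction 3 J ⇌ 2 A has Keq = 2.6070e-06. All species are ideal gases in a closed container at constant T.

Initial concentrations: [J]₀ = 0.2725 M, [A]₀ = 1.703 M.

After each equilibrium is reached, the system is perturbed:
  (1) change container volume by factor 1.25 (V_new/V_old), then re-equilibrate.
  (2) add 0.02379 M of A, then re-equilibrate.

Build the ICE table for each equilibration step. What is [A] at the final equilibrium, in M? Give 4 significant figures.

[A]_eq = 0.005591 M

Q₀ = 143.3 vs Keq = 2.6070e-06 ⇒ Q>K, reverse
Step 1:
                   J          A
  init        0.2725      1.703
  Δ            2.543     -1.695
  eq           2.816   0.007628
  solve Keq expr → x = -0.8477; check Q = 2.6070e-06
Then change container volume by factor 1.25 (V_new/V_old).
Step 2:
                   J          A
  init         2.252   0.006102
  Δ       9.6114e-04 -6.4076e-04
  eq           2.253   0.005462
  solve Keq expr → x = -3.2038e-04; check Q = 2.6070e-06
Then add 0.02379 M of A.
Step 3:
                   J          A
  init         2.253    0.02925
  Δ          0.03549   -0.02366
  eq           2.289   0.005591
  solve Keq expr → x = -0.01183; check Q = 2.6070e-06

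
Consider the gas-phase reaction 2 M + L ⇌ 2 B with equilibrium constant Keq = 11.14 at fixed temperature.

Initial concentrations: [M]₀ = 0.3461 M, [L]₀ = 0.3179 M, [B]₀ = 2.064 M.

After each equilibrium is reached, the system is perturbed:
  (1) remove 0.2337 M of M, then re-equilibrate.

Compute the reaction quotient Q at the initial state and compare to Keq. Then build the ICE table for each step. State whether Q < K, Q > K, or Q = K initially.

Q₀ = 111.9 vs Keq = 11.14 ⇒ Q>K, reverse
Step 1:
                   M          L          B
  I           0.3461     0.3179      2.064
  C           0.3698     0.1849    -0.3698
  E           0.7159     0.5028      1.694
  solve Keq expr → x = -0.1849; check Q = 11.14
Then remove 0.2337 M of M.
Step 2:
                   M          L          B
  I           0.4822     0.5028      1.694
  C           0.1359    0.06793    -0.1359
  E            0.618     0.5707      1.558
  solve Keq expr → x = -0.06793; check Q = 11.14

Q₀ = 111.9; Q > K (proceeds reverse)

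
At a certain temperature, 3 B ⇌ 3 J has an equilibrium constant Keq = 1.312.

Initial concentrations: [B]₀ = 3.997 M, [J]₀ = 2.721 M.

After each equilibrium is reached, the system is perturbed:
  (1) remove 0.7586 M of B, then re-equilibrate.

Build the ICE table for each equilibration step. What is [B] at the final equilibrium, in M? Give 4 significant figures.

[B]_eq = 2.845 M

Q₀ = 0.3155 vs Keq = 1.312 ⇒ Q<K, forward
Step 1:
                  B         J
  init        3.997     2.721
  Δ         -0.7899    0.7899
  eq          3.207     3.511
  solve Keq expr → x = 0.2633; check Q = 1.312
Then remove 0.7586 M of B.
Step 2:
                  B         J
  init        2.448     3.511
  Δ          0.3965   -0.3965
  eq          2.845     3.114
  solve Keq expr → x = -0.1322; check Q = 1.312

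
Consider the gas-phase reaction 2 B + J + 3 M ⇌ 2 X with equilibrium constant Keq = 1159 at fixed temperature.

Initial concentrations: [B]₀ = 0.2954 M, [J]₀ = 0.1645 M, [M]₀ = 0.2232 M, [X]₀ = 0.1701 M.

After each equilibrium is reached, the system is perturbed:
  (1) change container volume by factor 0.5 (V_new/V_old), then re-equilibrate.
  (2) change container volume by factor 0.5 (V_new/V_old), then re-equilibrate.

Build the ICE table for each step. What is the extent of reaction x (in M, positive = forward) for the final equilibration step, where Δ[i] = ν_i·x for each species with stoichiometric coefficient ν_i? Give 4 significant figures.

x = 0.06004 M

Q₀ = 181.3 vs Keq = 1159 ⇒ Q<K, forward
Step 1:
                    B           J           M           X
  Initial      0.2954      0.1645      0.2232      0.1701
  Change      -0.0415    -0.02075    -0.06225      0.0415
  Equil        0.2539      0.1437      0.1609      0.2116
  solve Keq expr → x = 0.02075; check Q = 1159
Then change container volume by factor 0.5 (V_new/V_old).
Step 2:
                    B           J           M           X
  Initial      0.5078      0.2875      0.3219      0.4232
  Change     -0.09552    -0.04776     -0.1433     0.09552
  Equil        0.4123      0.2397      0.1786      0.5187
  solve Keq expr → x = 0.04776; check Q = 1159
Then change container volume by factor 0.5 (V_new/V_old).
Step 3:
                    B           J           M           X
  Initial      0.8245      0.4795      0.3572       1.037
  Change      -0.1201    -0.06004     -0.1801      0.1201
  Equil        0.7045      0.4194      0.1771       1.158
  solve Keq expr → x = 0.06004; check Q = 1159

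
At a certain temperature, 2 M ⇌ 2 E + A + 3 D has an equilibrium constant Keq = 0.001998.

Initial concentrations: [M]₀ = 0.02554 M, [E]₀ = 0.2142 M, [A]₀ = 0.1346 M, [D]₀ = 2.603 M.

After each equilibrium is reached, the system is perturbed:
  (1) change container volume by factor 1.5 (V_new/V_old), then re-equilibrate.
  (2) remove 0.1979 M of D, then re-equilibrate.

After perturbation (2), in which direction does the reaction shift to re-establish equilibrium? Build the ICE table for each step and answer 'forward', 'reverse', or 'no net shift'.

Direction: forward

Q₀ = 167 vs Keq = 0.001998 ⇒ Q>K, reverse
Step 1:
                  M         E         A         D
  init      0.02554    0.2142    0.1346     2.603
  Δ          0.1989   -0.1989  -0.09945   -0.2984
  eq         0.2244    0.0153   0.03515     2.305
  solve Keq expr → x = -0.09945; check Q = 0.001998
Then change container volume by factor 1.5 (V_new/V_old).
Step 2:
                  M         E         A         D
  init       0.1496    0.0102   0.02343     1.536
  Δ        -0.00922   0.00922   0.00461   0.01383
  eq         0.1404   0.01942   0.02804      1.55
  solve Keq expr → x = 0.00461; check Q = 0.001998
Then remove 0.1979 M of D.
Step 3:
                  M         E         A         D
  init       0.1404   0.01942   0.02804     1.352
  Δ       -0.003138  0.003138  0.001569  0.004707
  eq         0.1373   0.02256   0.02961     1.357
  solve Keq expr → x = 0.001569; check Q = 0.001998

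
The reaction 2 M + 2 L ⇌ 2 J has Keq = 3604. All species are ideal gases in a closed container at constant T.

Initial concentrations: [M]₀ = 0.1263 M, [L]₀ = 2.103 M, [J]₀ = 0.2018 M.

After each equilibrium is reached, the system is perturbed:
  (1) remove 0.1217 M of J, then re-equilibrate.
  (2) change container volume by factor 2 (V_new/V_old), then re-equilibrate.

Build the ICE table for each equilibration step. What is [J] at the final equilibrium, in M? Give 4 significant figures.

Q₀ = 0.5772 vs Keq = 3604 ⇒ Q<K, forward
Step 1:
                  M         L         J
  init       0.1263     2.103    0.2018
  Δ         -0.1236   -0.1236    0.1236
  eq       0.002738     1.979    0.3254
  solve Keq expr → x = 0.06178; check Q = 3604
Then remove 0.1217 M of J.
Step 2:
                  M         L         J
  init     0.002738     1.979    0.2037
  Δ       -0.001015 -0.001015  0.001015
  eq       0.001723     1.978    0.2047
  solve Keq expr → x = 5.0736e-04; check Q = 3604
Then change container volume by factor 2 (V_new/V_old).
Step 3:
                  M         L         J
  init    8.6164e-04    0.9892    0.1023
  Δ       8.4594e-04 8.4594e-04 -8.4594e-04
  eq       0.001708    0.9901    0.1015
  solve Keq expr → x = -4.2297e-04; check Q = 3604

[J]_eq = 0.1015 M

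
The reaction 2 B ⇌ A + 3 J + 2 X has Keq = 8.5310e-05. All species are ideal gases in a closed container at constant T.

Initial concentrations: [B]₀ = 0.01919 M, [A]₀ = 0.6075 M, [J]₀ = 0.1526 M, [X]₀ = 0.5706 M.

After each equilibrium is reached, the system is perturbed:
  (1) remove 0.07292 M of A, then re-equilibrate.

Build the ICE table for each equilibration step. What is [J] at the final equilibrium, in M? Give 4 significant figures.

[J]_eq = 0.02048 M

Q₀ = 1.909 vs Keq = 8.5310e-05 ⇒ Q>K, reverse
Step 1:
                    B           A           J           X
  init        0.01919      0.6075      0.1526      0.5706
  Δ           0.08864    -0.04432      -0.133    -0.08864
  eq           0.1078      0.5632     0.01965       0.482
  solve Keq expr → x = -0.04432; check Q = 8.5310e-05
Then remove 0.07292 M of A.
Step 2:
                    B           A           J           X
  init         0.1078      0.4903     0.01965       0.482
  Δ       -5.5896e-04  2.7948e-04  8.3844e-04  5.5896e-04
  eq           0.1073      0.4905     0.02048      0.4825
  solve Keq expr → x = 2.7948e-04; check Q = 8.5310e-05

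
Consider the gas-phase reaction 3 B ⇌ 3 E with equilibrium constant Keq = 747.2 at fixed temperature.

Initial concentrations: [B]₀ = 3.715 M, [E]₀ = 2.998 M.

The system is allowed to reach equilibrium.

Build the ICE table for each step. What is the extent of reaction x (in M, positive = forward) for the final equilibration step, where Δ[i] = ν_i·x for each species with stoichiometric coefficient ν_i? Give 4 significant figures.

x = 1.016 M

Q₀ = 0.5256 vs Keq = 747.2 ⇒ Q<K, forward
Step 1:
                   B          E
  init         3.715      2.998
  Δ           -3.049      3.049
  eq          0.6664      6.047
  solve Keq expr → x = 1.016; check Q = 747.2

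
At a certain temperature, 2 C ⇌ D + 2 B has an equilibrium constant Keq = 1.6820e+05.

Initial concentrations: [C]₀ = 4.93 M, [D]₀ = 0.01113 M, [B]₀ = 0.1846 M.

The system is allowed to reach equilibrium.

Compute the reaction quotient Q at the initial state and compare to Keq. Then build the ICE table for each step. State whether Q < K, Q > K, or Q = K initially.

Q₀ = 1.5605e-05 vs Keq = 1.6820e+05 ⇒ Q<K, forward
Step 1:
                   C          D          B
  init          4.93    0.01113     0.1846
  Δ            -4.91      2.455       4.91
  eq         0.01951      2.466      5.095
  solve Keq expr → x = 2.455; check Q = 1.6820e+05

Q₀ = 1.5605e-05; Q < K (proceeds forward)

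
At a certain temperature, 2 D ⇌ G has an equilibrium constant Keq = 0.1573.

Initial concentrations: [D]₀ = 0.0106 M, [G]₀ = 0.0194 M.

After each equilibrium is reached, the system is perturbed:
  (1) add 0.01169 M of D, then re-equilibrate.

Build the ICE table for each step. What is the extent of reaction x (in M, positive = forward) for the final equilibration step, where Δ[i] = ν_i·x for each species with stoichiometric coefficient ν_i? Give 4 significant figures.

Q₀ = 172.7 vs Keq = 0.1573 ⇒ Q>K, reverse
Step 1:
                  D         G
  init       0.0106    0.0194
  Δ         0.03806  -0.01903
  eq        0.04866 3.7238e-04
  solve Keq expr → x = -0.01903; check Q = 0.1573
Then add 0.01169 M of D.
Step 2:
                  D         G
  init      0.06035 3.7238e-04
  Δ       -3.8625e-04 1.9312e-04
  eq        0.05996 5.6551e-04
  solve Keq expr → x = 1.9312e-04; check Q = 0.1573

x = 1.9312e-04 M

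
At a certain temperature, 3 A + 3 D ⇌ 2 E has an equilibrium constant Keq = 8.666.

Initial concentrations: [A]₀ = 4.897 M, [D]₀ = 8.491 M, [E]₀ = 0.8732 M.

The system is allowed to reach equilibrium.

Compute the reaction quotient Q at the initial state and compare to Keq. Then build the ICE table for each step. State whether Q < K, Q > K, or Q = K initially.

Q₀ = 1.0606e-05 vs Keq = 8.666 ⇒ Q<K, forward
Step 1:
                    A           D           E
  I             4.897       8.491      0.8732
  C            -4.586      -4.586       3.058
  E            0.3106       3.905       3.931
  solve Keq expr → x = 1.529; check Q = 8.666

Q₀ = 1.0606e-05; Q < K (proceeds forward)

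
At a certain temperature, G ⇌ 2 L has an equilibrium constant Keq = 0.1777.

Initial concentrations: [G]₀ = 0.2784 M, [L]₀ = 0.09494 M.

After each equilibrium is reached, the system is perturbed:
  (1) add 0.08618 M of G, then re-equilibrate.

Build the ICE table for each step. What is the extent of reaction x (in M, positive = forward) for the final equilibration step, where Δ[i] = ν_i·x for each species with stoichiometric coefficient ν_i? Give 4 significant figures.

Q₀ = 0.03238 vs Keq = 0.1777 ⇒ Q<K, forward
Step 1:
                  G         L
  init       0.2784   0.09494
  Δ        -0.05267    0.1053
  eq         0.2257    0.2003
  solve Keq expr → x = 0.05267; check Q = 0.1777
Then add 0.08618 M of G.
Step 2:
                  G         L
  init       0.3119    0.2003
  Δ        -0.01476   0.02951
  eq         0.2972    0.2298
  solve Keq expr → x = 0.01476; check Q = 0.1777

x = 0.01476 M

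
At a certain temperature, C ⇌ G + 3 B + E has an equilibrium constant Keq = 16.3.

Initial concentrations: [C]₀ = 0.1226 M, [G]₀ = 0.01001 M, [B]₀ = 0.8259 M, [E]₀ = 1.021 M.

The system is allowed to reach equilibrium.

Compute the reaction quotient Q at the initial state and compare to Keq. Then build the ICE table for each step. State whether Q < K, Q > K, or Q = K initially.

Q₀ = 0.04696 vs Keq = 16.3 ⇒ Q<K, forward
Step 1:
                    C           G           B           E
  I            0.1226     0.01001      0.8259       1.021
  C           -0.1098      0.1098      0.3294      0.1098
  E           0.01281      0.1198       1.155       1.131
  solve Keq expr → x = 0.1098; check Q = 16.3

Q₀ = 0.04696; Q < K (proceeds forward)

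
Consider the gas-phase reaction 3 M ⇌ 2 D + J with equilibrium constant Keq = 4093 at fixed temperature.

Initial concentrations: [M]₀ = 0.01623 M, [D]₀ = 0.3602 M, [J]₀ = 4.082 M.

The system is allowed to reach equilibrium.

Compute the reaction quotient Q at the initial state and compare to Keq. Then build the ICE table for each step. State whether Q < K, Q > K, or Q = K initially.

Q₀ = 1.2388e+05 vs Keq = 4093 ⇒ Q>K, reverse
Step 1:
                  M         D         J
  init      0.01623    0.3602     4.082
  Δ         0.03227  -0.02151  -0.01076
  eq         0.0485    0.3387     4.071
  solve Keq expr → x = -0.01076; check Q = 4093

Q₀ = 1.2388e+05; Q > K (proceeds reverse)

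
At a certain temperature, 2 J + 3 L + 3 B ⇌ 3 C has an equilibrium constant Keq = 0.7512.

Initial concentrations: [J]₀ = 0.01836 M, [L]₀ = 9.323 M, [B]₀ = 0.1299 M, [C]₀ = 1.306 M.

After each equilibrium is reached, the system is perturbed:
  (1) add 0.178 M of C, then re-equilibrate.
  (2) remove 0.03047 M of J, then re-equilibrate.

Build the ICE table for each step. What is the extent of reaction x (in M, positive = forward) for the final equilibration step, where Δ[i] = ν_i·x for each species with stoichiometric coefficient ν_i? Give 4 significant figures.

Q₀ = 3720 vs Keq = 0.7512 ⇒ Q>K, reverse
Step 1:
                    J           L           B           C
  Initial     0.01836       9.323      0.1299       1.306
  Change       0.1649      0.2473      0.2473     -0.2473
  Equil        0.1832        9.57      0.3772       1.059
  solve Keq expr → x = -0.08244; check Q = 0.7512
Then add 0.178 M of C.
Step 2:
                    J           L           B           C
  Initial      0.1832        9.57      0.3772       1.237
  Change      0.01787     0.02681     0.02681    -0.02681
  Equil        0.2011       9.597       0.404        1.21
  solve Keq expr → x = -0.008935; check Q = 0.7512
Then remove 0.03047 M of J.
Step 3:
                    J           L           B           C
  Initial      0.1706       9.597       0.404        1.21
  Change      0.01244     0.01866     0.01866    -0.01866
  Equil        0.1831       9.616      0.4227       1.191
  solve Keq expr → x = -0.006219; check Q = 0.7512

x = -0.006219 M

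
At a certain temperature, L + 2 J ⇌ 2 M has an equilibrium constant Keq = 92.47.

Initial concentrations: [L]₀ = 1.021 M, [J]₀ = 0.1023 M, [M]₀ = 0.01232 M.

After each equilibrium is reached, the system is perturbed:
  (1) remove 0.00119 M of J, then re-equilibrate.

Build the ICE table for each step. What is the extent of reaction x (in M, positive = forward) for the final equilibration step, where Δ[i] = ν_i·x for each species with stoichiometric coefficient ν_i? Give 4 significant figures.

Q₀ = 0.01421 vs Keq = 92.47 ⇒ Q<K, forward
Step 1:
                    L           J           M
  Initial       1.021      0.1023     0.01232
  Change     -0.04569    -0.09138     0.09138
  Equil        0.9753     0.01092      0.1037
  solve Keq expr → x = 0.04569; check Q = 92.47
Then remove 0.00119 M of J.
Step 2:
                    L           J           M
  Initial      0.9753     0.00973      0.1037
  Change   5.3697e-04    0.001074   -0.001074
  Equil        0.9758      0.0108      0.1026
  solve Keq expr → x = -5.3697e-04; check Q = 92.47

x = -5.3697e-04 M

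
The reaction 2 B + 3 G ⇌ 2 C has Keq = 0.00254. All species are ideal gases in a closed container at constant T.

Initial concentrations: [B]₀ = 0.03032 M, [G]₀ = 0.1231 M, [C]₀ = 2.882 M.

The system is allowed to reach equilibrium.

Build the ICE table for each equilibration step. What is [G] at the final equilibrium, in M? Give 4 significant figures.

Q₀ = 4.8435e+06 vs Keq = 0.00254 ⇒ Q>K, reverse
Step 1:
                    B           G           C
  init        0.03032      0.1231       2.882
  Δ             2.183       3.275      -2.183
  eq            2.214       3.398      0.6988
  solve Keq expr → x = -1.092; check Q = 0.00254

[G]_eq = 3.398 M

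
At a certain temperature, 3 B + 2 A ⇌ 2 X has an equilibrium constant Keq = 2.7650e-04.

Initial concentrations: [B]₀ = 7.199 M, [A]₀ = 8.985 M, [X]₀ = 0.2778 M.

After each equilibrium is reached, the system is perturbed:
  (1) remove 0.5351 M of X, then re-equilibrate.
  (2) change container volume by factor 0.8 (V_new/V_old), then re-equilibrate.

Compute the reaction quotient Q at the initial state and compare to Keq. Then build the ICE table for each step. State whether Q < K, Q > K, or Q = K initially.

Q₀ = 2.5622e-06 vs Keq = 2.7650e-04 ⇒ Q<K, forward
Step 1:
                    B           A           X
  Initial       7.199       8.985      0.2778
  Change       -1.917      -1.278       1.278
  Equil         5.282       7.707       1.556
  solve Keq expr → x = 0.639; check Q = 2.7650e-04
Then remove 0.5351 M of X.
Step 2:
                    B           A           X
  Initial       5.282       7.707       1.021
  Change      -0.4396     -0.2931      0.2931
  Equil         4.842       7.414       1.314
  solve Keq expr → x = 0.1465; check Q = 2.7650e-04
Then change container volume by factor 0.8 (V_new/V_old).
Step 3:
                    B           A           X
  Initial       6.053       9.267       1.642
  Change      -0.4765     -0.3177      0.3177
  Equil         5.577        8.95        1.96
  solve Keq expr → x = 0.1588; check Q = 2.7650e-04

Q₀ = 2.5622e-06; Q < K (proceeds forward)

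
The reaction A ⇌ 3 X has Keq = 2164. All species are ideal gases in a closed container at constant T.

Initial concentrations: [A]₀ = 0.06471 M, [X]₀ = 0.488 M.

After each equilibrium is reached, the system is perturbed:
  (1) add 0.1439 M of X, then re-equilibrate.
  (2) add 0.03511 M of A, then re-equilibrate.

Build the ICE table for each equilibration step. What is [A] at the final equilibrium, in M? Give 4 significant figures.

[A]_eq = 3.7199e-04 M

Q₀ = 1.796 vs Keq = 2164 ⇒ Q<K, forward
Step 1:
                  A         X
  init      0.06471     0.488
  Δ        -0.06456    0.1937
  eq      1.4639e-04    0.6817
  solve Keq expr → x = 0.06456; check Q = 2164
Then add 0.1439 M of X.
Step 2:
                  A         X
  init    1.4639e-04    0.8256
  Δ       1.1333e-04 -3.3999e-04
  eq      2.5972e-04    0.8253
  solve Keq expr → x = -1.1333e-04; check Q = 2164
Then add 0.03511 M of A.
Step 3:
                  A         X
  init      0.03537    0.8253
  Δ          -0.035     0.105
  eq      3.7199e-04    0.9302
  solve Keq expr → x = 0.035; check Q = 2164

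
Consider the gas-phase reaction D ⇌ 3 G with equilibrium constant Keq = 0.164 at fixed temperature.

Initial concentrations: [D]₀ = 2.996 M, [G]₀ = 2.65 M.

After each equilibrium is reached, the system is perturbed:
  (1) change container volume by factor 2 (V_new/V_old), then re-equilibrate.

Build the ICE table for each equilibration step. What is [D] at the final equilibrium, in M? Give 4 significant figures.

Q₀ = 6.211 vs Keq = 0.164 ⇒ Q>K, reverse
Step 1:
                   D          G
  I            2.996       2.65
  C           0.6037     -1.811
  E              3.6     0.8389
  solve Keq expr → x = -0.6037; check Q = 0.164
Then change container volume by factor 2 (V_new/V_old).
Step 2:
                   D          G
  I              1.8     0.4194
  C         -0.07884     0.2365
  E            1.721      0.656
  solve Keq expr → x = 0.07884; check Q = 0.164

[D]_eq = 1.721 M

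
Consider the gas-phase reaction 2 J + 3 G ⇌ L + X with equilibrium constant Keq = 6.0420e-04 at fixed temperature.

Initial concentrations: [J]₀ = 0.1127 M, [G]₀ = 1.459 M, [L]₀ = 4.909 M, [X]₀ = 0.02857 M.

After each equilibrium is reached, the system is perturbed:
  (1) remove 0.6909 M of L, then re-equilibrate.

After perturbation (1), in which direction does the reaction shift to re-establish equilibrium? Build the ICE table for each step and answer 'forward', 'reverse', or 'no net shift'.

Direction: forward

Q₀ = 3.555 vs Keq = 6.0420e-04 ⇒ Q>K, reverse
Step 1:
                    J           G           L           X
  init         0.1127       1.459       4.909     0.02857
  Δ           0.05711     0.08567    -0.02856    -0.02856
  eq           0.1698       1.545        4.88  1.3158e-05
  solve Keq expr → x = -0.02856; check Q = 6.0420e-04
Then remove 0.6909 M of L.
Step 2:
                    J           G           L           X
  init         0.1698       1.545        4.19  1.3158e-05
  Δ       -4.3377e-06 -6.5065e-06  2.1688e-06  2.1688e-06
  eq           0.1698       1.545        4.19  1.5326e-05
  solve Keq expr → x = 2.1688e-06; check Q = 6.0420e-04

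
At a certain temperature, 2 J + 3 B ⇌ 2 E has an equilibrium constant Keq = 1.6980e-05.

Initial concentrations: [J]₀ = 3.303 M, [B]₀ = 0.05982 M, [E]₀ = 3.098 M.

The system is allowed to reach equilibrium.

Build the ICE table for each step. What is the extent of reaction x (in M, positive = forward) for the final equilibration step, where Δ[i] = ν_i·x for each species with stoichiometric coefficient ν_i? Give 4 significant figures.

Q₀ = 4110 vs Keq = 1.6980e-05 ⇒ Q>K, reverse
Step 1:
                  J         B         E
  I           3.303   0.05982     3.098
  C           2.867       4.3    -2.867
  E            6.17      4.36    0.2314
  solve Keq expr → x = -1.433; check Q = 1.6980e-05

x = -1.433 M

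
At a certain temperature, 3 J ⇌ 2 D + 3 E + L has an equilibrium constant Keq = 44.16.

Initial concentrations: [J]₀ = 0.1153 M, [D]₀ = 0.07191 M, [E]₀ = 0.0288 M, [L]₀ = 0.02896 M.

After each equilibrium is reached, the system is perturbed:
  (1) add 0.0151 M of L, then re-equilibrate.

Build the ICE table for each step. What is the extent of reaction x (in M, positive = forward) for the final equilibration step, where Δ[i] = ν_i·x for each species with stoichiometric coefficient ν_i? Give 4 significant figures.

Q₀ = 2.3338e-06 vs Keq = 44.16 ⇒ Q<K, forward
Step 1:
                   J          D          E          L
  Initial     0.1153    0.07191     0.0288    0.02896
  Change     -0.1109    0.07392     0.1109    0.03696
  Equil     0.004423     0.1458     0.1397    0.06592
  solve Keq expr → x = 0.03696; check Q = 44.16
Then add 0.0151 M of L.
Step 2:
                   J          D          E          L
  Initial   0.004423     0.1458     0.1397    0.08102
  Change  2.9841e-04 -1.9894e-04 -2.9841e-04 -9.9469e-05
  Equil     0.004721     0.1456     0.1394    0.08092
  solve Keq expr → x = -9.9469e-05; check Q = 44.16

x = -9.9469e-05 M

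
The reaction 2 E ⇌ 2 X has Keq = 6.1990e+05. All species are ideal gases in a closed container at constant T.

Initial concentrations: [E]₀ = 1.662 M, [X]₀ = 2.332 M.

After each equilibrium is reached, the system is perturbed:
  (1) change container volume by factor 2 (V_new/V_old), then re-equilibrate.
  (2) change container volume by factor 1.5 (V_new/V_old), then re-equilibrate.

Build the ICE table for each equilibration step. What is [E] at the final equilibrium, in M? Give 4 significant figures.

Q₀ = 1.969 vs Keq = 6.1990e+05 ⇒ Q<K, forward
Step 1:
                  E         X
  Initial     1.662     2.332
  Change     -1.657     1.657
  Equil    0.005066     3.989
  solve Keq expr → x = 0.8285; check Q = 6.1990e+05
Then change container volume by factor 2 (V_new/V_old).
Step 2:
                  E         X
  Initial  0.002533     1.994
  Change          0         0
  Equil    0.002533     1.994
  solve Keq expr → x = 0; check Q = 6.1990e+05
Then change container volume by factor 1.5 (V_new/V_old).
Step 3:
                  E         X
  Initial  0.001689      1.33
  Change          0         0
  Equil    0.001689      1.33
  solve Keq expr → x = 0; check Q = 6.1990e+05

[E]_eq = 0.001689 M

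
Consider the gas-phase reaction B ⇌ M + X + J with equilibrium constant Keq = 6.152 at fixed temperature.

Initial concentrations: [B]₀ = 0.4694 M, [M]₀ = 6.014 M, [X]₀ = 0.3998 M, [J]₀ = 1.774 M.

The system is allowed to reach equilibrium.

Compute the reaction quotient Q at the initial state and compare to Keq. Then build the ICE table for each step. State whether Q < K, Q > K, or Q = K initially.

Q₀ = 9.087; Q > K (proceeds reverse)

Q₀ = 9.087 vs Keq = 6.152 ⇒ Q>K, reverse
Step 1:
                    B           M           X           J
  init         0.4694       6.014      0.3998       1.774
  Δ           0.07117    -0.07117    -0.07117    -0.07117
  eq           0.5406       5.943      0.3286       1.703
  solve Keq expr → x = -0.07117; check Q = 6.152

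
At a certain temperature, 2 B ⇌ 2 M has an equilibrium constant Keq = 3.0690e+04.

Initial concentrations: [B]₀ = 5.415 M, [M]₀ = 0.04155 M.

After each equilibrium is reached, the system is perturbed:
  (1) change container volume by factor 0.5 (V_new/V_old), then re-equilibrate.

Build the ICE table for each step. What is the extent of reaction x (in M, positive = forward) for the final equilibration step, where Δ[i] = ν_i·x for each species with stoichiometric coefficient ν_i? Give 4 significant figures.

Q₀ = 5.8877e-05 vs Keq = 3.0690e+04 ⇒ Q<K, forward
Step 1:
                    B           M
  I             5.415     0.04155
  C            -5.384       5.384
  E           0.03097       5.426
  solve Keq expr → x = 2.692; check Q = 3.0690e+04
Then change container volume by factor 0.5 (V_new/V_old).
Step 2:
                    B           M
  I           0.06194       10.85
  C                 0           0
  E           0.06194       10.85
  solve Keq expr → x = 0; check Q = 3.0690e+04

x = 0 M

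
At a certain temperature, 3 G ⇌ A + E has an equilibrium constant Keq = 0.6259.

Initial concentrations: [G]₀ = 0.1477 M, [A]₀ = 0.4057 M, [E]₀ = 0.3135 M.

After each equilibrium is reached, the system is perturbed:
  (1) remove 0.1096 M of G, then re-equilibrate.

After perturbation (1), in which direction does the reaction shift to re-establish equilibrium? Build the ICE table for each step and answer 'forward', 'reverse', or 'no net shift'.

Q₀ = 39.47 vs Keq = 0.6259 ⇒ Q>K, reverse
Step 1:
                  G         A         E
  init       0.1477    0.4057    0.3135
  Δ          0.3162   -0.1054   -0.1054
  eq         0.4639    0.3003    0.2081
  solve Keq expr → x = -0.1054; check Q = 0.6259
Then remove 0.1096 M of G.
Step 2:
                  G         A         E
  init       0.3543    0.3003    0.2081
  Δ         0.07676  -0.02559  -0.02559
  eq         0.4311    0.2747    0.1825
  solve Keq expr → x = -0.02559; check Q = 0.6259

Direction: reverse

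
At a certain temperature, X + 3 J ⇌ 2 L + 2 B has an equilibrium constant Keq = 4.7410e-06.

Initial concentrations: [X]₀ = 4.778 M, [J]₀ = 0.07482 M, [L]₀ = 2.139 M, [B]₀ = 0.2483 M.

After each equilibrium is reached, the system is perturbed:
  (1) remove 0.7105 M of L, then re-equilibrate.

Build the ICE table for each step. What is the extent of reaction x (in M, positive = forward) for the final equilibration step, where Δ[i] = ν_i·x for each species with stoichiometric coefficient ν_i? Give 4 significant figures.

x = 2.2682e-04 M

Q₀ = 141 vs Keq = 4.7410e-06 ⇒ Q>K, reverse
Step 1:
                  X         J         L         B
  Initial     4.778   0.07482     2.139    0.2483
  Change     0.1238    0.3713   -0.2475   -0.2475
  Equil       4.902    0.4461     1.891 7.5946e-04
  solve Keq expr → x = -0.1238; check Q = 4.7410e-06
Then remove 0.7105 M of L.
Step 2:
                  X         J         L         B
  Initial     4.902    0.4461     1.181 7.5946e-04
  Change  -2.2682e-04 -6.8046e-04 4.5364e-04 4.5364e-04
  Equil       4.902    0.4455     1.181  0.001213
  solve Keq expr → x = 2.2682e-04; check Q = 4.7410e-06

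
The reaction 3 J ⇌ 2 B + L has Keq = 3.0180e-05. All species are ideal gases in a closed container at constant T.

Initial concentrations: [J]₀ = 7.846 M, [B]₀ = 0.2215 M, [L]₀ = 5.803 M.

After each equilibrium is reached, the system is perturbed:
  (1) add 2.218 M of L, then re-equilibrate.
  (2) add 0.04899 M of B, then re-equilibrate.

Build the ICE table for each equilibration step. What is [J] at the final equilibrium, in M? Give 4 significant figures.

[J]_eq = 8.183 M

Q₀ = 5.8946e-04 vs Keq = 3.0180e-05 ⇒ Q>K, reverse
Step 1:
                   J          B          L
  I            7.846     0.2215      5.803
  C           0.2528    -0.1686   -0.08428
  E            8.099    0.05295      5.719
  solve Keq expr → x = -0.08428; check Q = 3.0180e-05
Then add 2.218 M of L.
Step 2:
                   J          B          L
  I            8.099    0.05295      7.937
  C          0.01184  -0.007893  -0.003947
  E            8.111    0.04505      7.933
  solve Keq expr → x = -0.003947; check Q = 3.0180e-05
Then add 0.04899 M of B.
Step 3:
                   J          B          L
  I            8.111    0.09404      7.933
  C          0.07247   -0.04832   -0.02416
  E            8.183    0.04573      7.909
  solve Keq expr → x = -0.02416; check Q = 3.0180e-05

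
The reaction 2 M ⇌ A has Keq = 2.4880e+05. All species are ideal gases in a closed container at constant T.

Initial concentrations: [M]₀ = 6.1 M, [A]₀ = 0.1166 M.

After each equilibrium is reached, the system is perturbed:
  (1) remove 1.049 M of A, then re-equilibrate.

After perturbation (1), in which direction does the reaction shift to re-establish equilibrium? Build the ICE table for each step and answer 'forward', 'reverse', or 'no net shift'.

Direction: forward

Q₀ = 0.003134 vs Keq = 2.4880e+05 ⇒ Q<K, forward
Step 1:
                  M         A
  Initial       6.1    0.1166
  Change     -6.096     3.048
  Equil    0.003567     3.165
  solve Keq expr → x = 3.048; check Q = 2.4880e+05
Then remove 1.049 M of A.
Step 2:
                  M         A
  Initial  0.003567     2.116
  Change  -6.5016e-04 3.2508e-04
  Equil    0.002916     2.116
  solve Keq expr → x = 3.2508e-04; check Q = 2.4880e+05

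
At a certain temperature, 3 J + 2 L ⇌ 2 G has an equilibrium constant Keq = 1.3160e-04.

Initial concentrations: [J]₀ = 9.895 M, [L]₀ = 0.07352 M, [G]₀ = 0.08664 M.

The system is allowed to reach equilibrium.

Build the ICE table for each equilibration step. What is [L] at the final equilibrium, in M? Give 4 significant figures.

[L]_eq = 0.1177 M

Q₀ = 0.001433 vs Keq = 1.3160e-04 ⇒ Q>K, reverse
Step 1:
                   J          L          G
  init         9.895    0.07352    0.08664
  Δ          0.06628    0.04419   -0.04419
  eq           9.961     0.1177    0.04245
  solve Keq expr → x = -0.02209; check Q = 1.3160e-04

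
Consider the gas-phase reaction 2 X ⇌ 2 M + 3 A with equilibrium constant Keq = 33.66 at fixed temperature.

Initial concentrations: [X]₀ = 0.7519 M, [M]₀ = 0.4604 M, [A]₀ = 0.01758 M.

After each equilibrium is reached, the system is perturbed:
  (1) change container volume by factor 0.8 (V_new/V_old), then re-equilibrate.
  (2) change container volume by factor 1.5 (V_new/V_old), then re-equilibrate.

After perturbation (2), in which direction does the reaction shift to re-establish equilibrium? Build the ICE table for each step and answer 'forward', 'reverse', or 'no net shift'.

Direction: forward

Q₀ = 2.0371e-06 vs Keq = 33.66 ⇒ Q<K, forward
Step 1:
                  X         M         A
  init       0.7519    0.4604   0.01758
  Δ         -0.5943    0.5943    0.8915
  eq         0.1576     1.055    0.9091
  solve Keq expr → x = 0.2972; check Q = 33.66
Then change container volume by factor 0.8 (V_new/V_old).
Step 2:
                  X         M         A
  init        0.197     1.318     1.136
  Δ         0.04534  -0.04534    -0.068
  eq         0.2423     1.273     1.068
  solve Keq expr → x = -0.02267; check Q = 33.66
Then change container volume by factor 1.5 (V_new/V_old).
Step 3:
                  X         M         A
  init       0.1615    0.8487    0.7122
  Δ        -0.05233   0.05233    0.0785
  eq         0.1092     0.901    0.7907
  solve Keq expr → x = 0.02617; check Q = 33.66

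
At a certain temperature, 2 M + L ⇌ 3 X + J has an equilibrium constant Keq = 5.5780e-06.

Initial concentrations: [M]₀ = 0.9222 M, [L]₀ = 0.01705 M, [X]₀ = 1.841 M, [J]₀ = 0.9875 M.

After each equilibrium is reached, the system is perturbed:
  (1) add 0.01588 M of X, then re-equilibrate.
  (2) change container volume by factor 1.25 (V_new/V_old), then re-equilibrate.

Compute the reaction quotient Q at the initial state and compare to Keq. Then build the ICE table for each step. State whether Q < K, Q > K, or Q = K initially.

Q₀ = 424.9; Q > K (proceeds reverse)

Q₀ = 424.9 vs Keq = 5.5780e-06 ⇒ Q>K, reverse
Step 1:
                   M          L          X          J
  Initial     0.9222    0.01705      1.841     0.9875
  Change       1.204     0.6022     -1.807    -0.6022
  Equil        2.127     0.6193    0.03435     0.3853
  solve Keq expr → x = -0.6022; check Q = 5.5780e-06
Then add 0.01588 M of X.
Step 2:
                   M          L          X          J
  Initial      2.127     0.6193    0.05023     0.3853
  Change     0.01034   0.005172   -0.01552  -0.005172
  Equil        2.137     0.6244    0.03472     0.3801
  solve Keq expr → x = -0.005172; check Q = 5.5780e-06
Then change container volume by factor 1.25 (V_new/V_old).
Step 3:
                   M          L          X          J
  Initial       1.71     0.4995    0.02777     0.3041
  Change   -0.001394 -6.9722e-04   0.002092 6.9722e-04
  Equil        1.708     0.4989    0.02987     0.3048
  solve Keq expr → x = 6.9722e-04; check Q = 5.5780e-06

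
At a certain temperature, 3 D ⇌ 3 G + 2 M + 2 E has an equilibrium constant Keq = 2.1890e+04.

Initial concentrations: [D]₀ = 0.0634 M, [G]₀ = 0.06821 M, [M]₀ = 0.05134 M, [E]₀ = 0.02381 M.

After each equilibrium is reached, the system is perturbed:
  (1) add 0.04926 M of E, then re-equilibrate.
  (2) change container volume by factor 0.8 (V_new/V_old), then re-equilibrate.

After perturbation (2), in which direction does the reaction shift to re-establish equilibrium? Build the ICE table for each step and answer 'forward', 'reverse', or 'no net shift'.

Direction: reverse

Q₀ = 1.8608e-06 vs Keq = 2.1890e+04 ⇒ Q<K, forward
Step 1:
                   D          G          M          E
  I           0.0634    0.06821    0.05134    0.02381
  C         -0.06324    0.06324    0.04216    0.04216
  E       1.5805e-04     0.1315     0.0935    0.06597
  solve Keq expr → x = 0.02108; check Q = 2.1890e+04
Then add 0.04926 M of E.
Step 2:
                   D          G          M          E
  I       1.5805e-04     0.1315     0.0935     0.1152
  C       7.0917e-05 -7.0917e-05 -4.7278e-05 -4.7278e-05
  E       2.2897e-04     0.1314    0.09345     0.1152
  solve Keq expr → x = -2.3639e-05; check Q = 2.1890e+04
Then change container volume by factor 0.8 (V_new/V_old).
Step 3:
                   D          G          M          E
  I       2.8621e-04     0.1642     0.1168      0.144
  C       9.8685e-05 -9.8685e-05 -6.5790e-05 -6.5790e-05
  E       3.8490e-04     0.1641     0.1168     0.1439
  solve Keq expr → x = -3.2895e-05; check Q = 2.1890e+04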